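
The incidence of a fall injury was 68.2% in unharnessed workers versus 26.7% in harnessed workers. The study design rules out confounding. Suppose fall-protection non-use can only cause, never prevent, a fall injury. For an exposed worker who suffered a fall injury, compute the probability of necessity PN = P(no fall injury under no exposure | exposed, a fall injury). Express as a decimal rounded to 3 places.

p₁ = 0.682, p₀ = 0.267.
Under exogeneity and monotonicity, PN = (p₁ − p₀) / p₁.
PN = (0.682 − 0.267) / 0.682 = 0.415 / 0.682 ≈ 0.6085

PN ≈ 0.609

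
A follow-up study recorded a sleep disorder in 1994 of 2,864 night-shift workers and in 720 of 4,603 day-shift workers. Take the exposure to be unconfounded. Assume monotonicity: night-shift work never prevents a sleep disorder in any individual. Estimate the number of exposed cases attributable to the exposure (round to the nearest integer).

about 1546 cases

p₁ = P(outcome | exposed) = 1994/2864 = 0.69623
p₀ = P(outcome | unexposed) = 720/4603 = 0.15642
PN = (p₁ − p₀)/p₁ = (0.69623 − 0.15642) / 0.69623 ≈ 0.77533.
Attributable cases ≈ PN × (exposed cases) = 0.77533 × 1994 ≈ 1546.01.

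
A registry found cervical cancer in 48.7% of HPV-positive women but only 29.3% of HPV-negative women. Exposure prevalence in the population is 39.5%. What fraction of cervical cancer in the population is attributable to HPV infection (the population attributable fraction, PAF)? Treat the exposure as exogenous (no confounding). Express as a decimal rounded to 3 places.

p₁ = 0.487, p₀ = 0.293.
Overall risk P(Y=1) = π·p₁ + (1−π)·p₀ = 0.395×0.487 + 0.605×0.293 = 0.36963.
Under exogeneity, PAF = [P(Y=1) − p₀] / P(Y=1).
PAF = (0.36963 − 0.293) / 0.36963 ≈ 0.2073

PAF ≈ 0.207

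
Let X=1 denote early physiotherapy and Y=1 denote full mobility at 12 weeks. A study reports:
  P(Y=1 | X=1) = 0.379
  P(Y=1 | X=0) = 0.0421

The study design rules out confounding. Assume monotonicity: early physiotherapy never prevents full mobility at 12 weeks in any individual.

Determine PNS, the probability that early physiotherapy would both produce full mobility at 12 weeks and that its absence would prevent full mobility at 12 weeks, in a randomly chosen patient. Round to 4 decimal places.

PNS ≈ 0.3369

Let p₁ = 0.379, p₀ = 0.0421.
Under exogeneity and monotonicity, PNS = p₁ − p₀.
PNS = 0.379 − 0.0421 = 0.3369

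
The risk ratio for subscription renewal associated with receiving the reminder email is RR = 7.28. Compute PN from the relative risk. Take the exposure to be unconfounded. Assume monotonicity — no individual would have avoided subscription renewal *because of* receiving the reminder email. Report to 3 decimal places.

Under exogeneity and monotonicity, PN = (RR − 1) / RR = 1 − 1/RR.
PN = (7.28 − 1) / 7.28 = 6.28 / 7.28 ≈ 0.8626

PN ≈ 0.863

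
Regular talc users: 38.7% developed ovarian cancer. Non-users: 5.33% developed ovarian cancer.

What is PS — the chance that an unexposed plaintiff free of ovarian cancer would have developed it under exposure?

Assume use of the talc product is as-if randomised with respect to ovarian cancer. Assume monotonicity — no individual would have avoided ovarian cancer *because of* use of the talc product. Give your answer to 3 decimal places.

p₁ = 0.387, p₀ = 0.0533.
Under exogeneity and monotonicity, PS = (p₁ − p₀) / (1 − p₀).
PS = (0.387 − 0.0533) / (1 − 0.0533) = 0.3337 / 0.9467 ≈ 0.3525

PS ≈ 0.352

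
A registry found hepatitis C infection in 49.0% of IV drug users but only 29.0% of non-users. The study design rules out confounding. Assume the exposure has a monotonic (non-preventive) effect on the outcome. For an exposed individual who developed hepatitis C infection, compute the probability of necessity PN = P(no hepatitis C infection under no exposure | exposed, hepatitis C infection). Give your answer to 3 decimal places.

PN ≈ 0.408

p₁ = 0.49, p₀ = 0.29.
Under exogeneity and monotonicity, PN = (p₁ − p₀) / p₁.
PN = (0.49 − 0.29) / 0.49 = 0.2 / 0.49 ≈ 0.4082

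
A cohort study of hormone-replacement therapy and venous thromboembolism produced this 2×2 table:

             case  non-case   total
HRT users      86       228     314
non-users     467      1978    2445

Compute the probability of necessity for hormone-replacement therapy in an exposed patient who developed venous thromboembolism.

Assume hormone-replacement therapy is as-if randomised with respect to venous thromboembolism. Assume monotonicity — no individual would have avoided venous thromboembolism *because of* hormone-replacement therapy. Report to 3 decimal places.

p₁ = P(outcome | exposed) = 86/314 = 0.27389
p₀ = P(outcome | unexposed) = 467/2445 = 0.191
Under exogeneity and monotonicity, PN = (p₁ − p₀)/p₁.
PN = (0.27389 − 0.191) / 0.27389 ≈ 0.3026

PN ≈ 0.303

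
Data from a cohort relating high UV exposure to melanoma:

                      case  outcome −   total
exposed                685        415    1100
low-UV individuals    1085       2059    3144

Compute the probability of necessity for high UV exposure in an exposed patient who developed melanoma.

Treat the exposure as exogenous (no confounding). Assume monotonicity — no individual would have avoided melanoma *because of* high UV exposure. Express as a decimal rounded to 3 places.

p₁ = P(outcome | exposed) = 685/1100 = 0.62273
p₀ = P(outcome | unexposed) = 1085/3144 = 0.3451
Under exogeneity and monotonicity, PN = (p₁ − p₀)/p₁.
PN = (0.62273 − 0.3451) / 0.62273 ≈ 0.4458

PN ≈ 0.446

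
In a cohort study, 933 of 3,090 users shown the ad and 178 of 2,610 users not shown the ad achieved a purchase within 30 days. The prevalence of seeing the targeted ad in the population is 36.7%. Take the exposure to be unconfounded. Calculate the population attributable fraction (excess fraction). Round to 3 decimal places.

p₁ = P(outcome | exposed) = 933/3090 = 0.30194
p₀ = P(outcome | unexposed) = 178/2610 = 0.068199
Overall risk P(Y=1) = π·p₁ + (1−π)·p₀ = 0.367×0.30194 + 0.633×0.068199 = 0.15398.
Under exogeneity, PAF = [P(Y=1) − p₀] / P(Y=1).
PAF = (0.15398 − 0.068199) / 0.15398 ≈ 0.5571

PAF ≈ 0.557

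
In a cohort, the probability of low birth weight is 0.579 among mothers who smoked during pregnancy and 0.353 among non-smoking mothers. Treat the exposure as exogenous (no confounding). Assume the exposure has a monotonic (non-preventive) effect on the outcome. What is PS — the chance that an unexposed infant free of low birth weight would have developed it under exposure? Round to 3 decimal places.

PS ≈ 0.349

Let p₁ = 0.579, p₀ = 0.353.
Under exogeneity and monotonicity, PS = (p₁ − p₀) / (1 − p₀).
PS = (0.579 − 0.353) / (1 − 0.353) = 0.226 / 0.647 ≈ 0.3493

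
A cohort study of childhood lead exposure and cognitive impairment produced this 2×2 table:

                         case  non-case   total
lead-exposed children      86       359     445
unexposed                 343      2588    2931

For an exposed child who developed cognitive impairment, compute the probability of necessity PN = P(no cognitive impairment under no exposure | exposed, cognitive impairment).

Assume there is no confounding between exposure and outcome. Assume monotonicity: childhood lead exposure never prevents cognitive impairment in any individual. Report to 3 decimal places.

PN ≈ 0.394

p₁ = P(outcome | exposed) = 86/445 = 0.19326
p₀ = P(outcome | unexposed) = 343/2931 = 0.11702
Under exogeneity and monotonicity, PN = (p₁ − p₀)/p₁.
PN = (0.19326 − 0.11702) / 0.19326 ≈ 0.3945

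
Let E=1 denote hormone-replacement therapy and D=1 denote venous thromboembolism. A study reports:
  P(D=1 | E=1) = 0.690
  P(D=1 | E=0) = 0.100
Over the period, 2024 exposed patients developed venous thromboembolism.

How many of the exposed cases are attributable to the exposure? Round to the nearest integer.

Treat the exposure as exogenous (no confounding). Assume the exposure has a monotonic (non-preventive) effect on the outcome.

about 1731 cases

Let p₁ = 0.69, p₀ = 0.1.
PN = (p₁ − p₀)/p₁ = (0.69 − 0.1) / 0.69 ≈ 0.85507.
Attributable cases ≈ PN × (exposed cases) = 0.85507 × 2024 ≈ 1730.67.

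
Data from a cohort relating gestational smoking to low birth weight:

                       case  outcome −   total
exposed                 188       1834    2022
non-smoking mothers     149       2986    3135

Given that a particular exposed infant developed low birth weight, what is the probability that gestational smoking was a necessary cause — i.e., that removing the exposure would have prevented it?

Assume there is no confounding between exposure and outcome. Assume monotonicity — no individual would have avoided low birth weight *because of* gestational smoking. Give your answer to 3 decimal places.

PN ≈ 0.489

p₁ = P(outcome | exposed) = 188/2022 = 0.092977
p₀ = P(outcome | unexposed) = 149/3135 = 0.047528
Under exogeneity and monotonicity, PN = (p₁ − p₀)/p₁.
PN = (0.092977 − 0.047528) / 0.092977 ≈ 0.4888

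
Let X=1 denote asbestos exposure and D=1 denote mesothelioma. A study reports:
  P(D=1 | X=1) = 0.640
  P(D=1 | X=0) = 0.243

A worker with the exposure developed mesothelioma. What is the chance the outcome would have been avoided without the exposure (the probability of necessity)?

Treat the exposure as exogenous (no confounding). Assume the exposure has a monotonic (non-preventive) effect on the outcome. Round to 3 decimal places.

Let p₁ = 0.64, p₀ = 0.243.
Under exogeneity and monotonicity, PN = (p₁ − p₀) / p₁.
PN = (0.64 − 0.243) / 0.64 = 0.397 / 0.64 ≈ 0.6203

PN ≈ 0.620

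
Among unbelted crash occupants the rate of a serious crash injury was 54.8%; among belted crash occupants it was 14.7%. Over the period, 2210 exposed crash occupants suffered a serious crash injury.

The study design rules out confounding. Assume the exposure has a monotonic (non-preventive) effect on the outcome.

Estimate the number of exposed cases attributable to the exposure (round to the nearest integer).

p₁ = 0.548, p₀ = 0.147.
PN = (p₁ − p₀)/p₁ = (0.548 − 0.147) / 0.548 ≈ 0.73175.
Attributable cases ≈ PN × (exposed cases) = 0.73175 × 2210 ≈ 1617.17.

about 1617 cases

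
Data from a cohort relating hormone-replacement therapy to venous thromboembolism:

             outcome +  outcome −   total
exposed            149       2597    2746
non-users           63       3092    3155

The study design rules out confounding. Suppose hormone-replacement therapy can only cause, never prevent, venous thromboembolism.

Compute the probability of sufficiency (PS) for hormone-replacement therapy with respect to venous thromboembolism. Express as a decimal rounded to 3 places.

PS ≈ 0.035

p₁ = P(outcome | exposed) = 149/2746 = 0.054261
p₀ = P(outcome | unexposed) = 63/3155 = 0.019968
Under exogeneity and monotonicity, PS = (p₁ − p₀)/(1 − p₀).
PS = (0.054261 − 0.019968) / 0.98003 ≈ 0.0350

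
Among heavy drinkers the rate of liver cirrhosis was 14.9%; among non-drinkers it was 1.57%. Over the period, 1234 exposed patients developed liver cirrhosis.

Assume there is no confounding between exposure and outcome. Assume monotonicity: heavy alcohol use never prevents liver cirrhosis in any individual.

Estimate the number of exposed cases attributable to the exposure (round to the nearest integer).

about 1104 cases

p₁ = 0.149, p₀ = 0.0157.
PN = (p₁ − p₀)/p₁ = (0.149 − 0.0157) / 0.149 ≈ 0.89463.
Attributable cases ≈ PN × (exposed cases) = 0.89463 × 1234 ≈ 1103.97.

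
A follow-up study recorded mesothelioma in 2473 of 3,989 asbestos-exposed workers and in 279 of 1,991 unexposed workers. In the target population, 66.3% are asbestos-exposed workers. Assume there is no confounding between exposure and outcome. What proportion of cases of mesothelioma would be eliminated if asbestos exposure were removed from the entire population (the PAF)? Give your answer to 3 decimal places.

p₁ = P(outcome | exposed) = 2473/3989 = 0.61995
p₀ = P(outcome | unexposed) = 279/1991 = 0.14013
Overall risk P(Y=1) = π·p₁ + (1−π)·p₀ = 0.663×0.61995 + 0.337×0.14013 = 0.45825.
Under exogeneity, PAF = [P(Y=1) − p₀] / P(Y=1).
PAF = (0.45825 − 0.14013) / 0.45825 ≈ 0.6942

PAF ≈ 0.694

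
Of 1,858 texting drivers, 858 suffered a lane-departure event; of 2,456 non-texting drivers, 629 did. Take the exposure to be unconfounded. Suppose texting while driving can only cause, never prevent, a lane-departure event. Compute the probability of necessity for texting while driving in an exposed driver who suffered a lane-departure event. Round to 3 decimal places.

p₁ = P(outcome | exposed) = 858/1858 = 0.46179
p₀ = P(outcome | unexposed) = 629/2456 = 0.25611
Under exogeneity and monotonicity, PN = (p₁ − p₀) / p₁.
PN = (0.46179 − 0.25611) / 0.46179 = 0.20568 / 0.46179 ≈ 0.4454

PN ≈ 0.445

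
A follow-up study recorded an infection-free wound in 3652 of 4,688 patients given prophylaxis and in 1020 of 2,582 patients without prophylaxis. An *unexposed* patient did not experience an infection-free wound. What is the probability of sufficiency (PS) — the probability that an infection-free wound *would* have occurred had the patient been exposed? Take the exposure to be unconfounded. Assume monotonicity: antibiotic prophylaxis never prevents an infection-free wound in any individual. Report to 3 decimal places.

PS ≈ 0.635

p₁ = P(outcome | exposed) = 3652/4688 = 0.77901
p₀ = P(outcome | unexposed) = 1020/2582 = 0.39504
Under exogeneity and monotonicity, PS = (p₁ − p₀) / (1 − p₀).
PS = (0.77901 − 0.39504) / (1 − 0.39504) = 0.38397 / 0.60496 ≈ 0.6347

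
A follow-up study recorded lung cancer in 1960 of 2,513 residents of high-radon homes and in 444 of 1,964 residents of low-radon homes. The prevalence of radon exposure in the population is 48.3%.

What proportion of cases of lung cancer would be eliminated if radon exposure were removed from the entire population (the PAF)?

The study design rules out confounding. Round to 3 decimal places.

p₁ = P(outcome | exposed) = 1960/2513 = 0.77994
p₀ = P(outcome | unexposed) = 444/1964 = 0.22607
Overall risk P(Y=1) = π·p₁ + (1−π)·p₀ = 0.483×0.77994 + 0.517×0.22607 = 0.49359.
Under exogeneity, PAF = [P(Y=1) − p₀] / P(Y=1).
PAF = (0.49359 − 0.22607) / 0.49359 ≈ 0.5420

PAF ≈ 0.542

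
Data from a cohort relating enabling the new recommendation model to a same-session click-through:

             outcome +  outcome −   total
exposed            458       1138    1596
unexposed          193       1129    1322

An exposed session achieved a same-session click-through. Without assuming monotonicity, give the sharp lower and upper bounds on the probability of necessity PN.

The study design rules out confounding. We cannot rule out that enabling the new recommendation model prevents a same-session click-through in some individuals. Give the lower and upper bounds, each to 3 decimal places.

0.491 ≤ PN ≤ 1.000

p₁ = P(outcome | exposed) = 458/1596 = 0.28697
p₀ = P(outcome | unexposed) = 193/1322 = 0.14599
Under exogeneity alone the bounds on PN are max{0,(p₁−p₀)/p₁} ≤ PN ≤ min{1,(1−p₀)/p₁}.
  lower = (p₁ − p₀)/p₁ = 0.14098 / 0.28697 ≈ 0.4913
  upper = min{1, (1 − p₀)/p₁} = 0.85401 / 0.28697 ≈ 2.9760 → capped at 1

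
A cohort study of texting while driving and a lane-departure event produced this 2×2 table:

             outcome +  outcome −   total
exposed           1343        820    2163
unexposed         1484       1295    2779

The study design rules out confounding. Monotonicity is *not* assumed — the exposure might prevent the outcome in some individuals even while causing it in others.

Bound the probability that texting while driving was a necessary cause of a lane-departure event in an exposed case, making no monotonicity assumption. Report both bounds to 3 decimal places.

0.140 ≤ PN ≤ 0.751

p₁ = P(outcome | exposed) = 1343/2163 = 0.6209
p₀ = P(outcome | unexposed) = 1484/2779 = 0.53401
Under exogeneity alone the bounds on PN are max{0,(p₁−p₀)/p₁} ≤ PN ≤ min{1,(1−p₀)/p₁}.
  lower = (p₁ − p₀)/p₁ = 0.086892 / 0.6209 ≈ 0.1399
  upper = min{1, (1 − p₀)/p₁} = 0.46599 / 0.6209 ≈ 0.7505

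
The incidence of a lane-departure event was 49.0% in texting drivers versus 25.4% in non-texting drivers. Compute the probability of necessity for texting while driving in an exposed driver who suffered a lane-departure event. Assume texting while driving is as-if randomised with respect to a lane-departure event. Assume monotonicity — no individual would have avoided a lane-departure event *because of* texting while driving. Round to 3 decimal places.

p₁ = 0.49, p₀ = 0.254.
Under exogeneity and monotonicity, PN = (p₁ − p₀) / p₁.
PN = (0.49 − 0.254) / 0.49 = 0.236 / 0.49 ≈ 0.4816

PN ≈ 0.482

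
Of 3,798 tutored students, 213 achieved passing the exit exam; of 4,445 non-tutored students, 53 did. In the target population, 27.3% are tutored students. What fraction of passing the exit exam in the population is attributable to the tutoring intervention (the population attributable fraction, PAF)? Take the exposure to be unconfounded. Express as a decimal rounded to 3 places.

p₁ = P(outcome | exposed) = 213/3798 = 0.056082
p₀ = P(outcome | unexposed) = 53/4445 = 0.011924
Overall risk P(Y=1) = π·p₁ + (1−π)·p₀ = 0.273×0.056082 + 0.727×0.011924 = 0.023979.
Under exogeneity, PAF = [P(Y=1) − p₀] / P(Y=1).
PAF = (0.023979 − 0.011924) / 0.023979 ≈ 0.5027

PAF ≈ 0.503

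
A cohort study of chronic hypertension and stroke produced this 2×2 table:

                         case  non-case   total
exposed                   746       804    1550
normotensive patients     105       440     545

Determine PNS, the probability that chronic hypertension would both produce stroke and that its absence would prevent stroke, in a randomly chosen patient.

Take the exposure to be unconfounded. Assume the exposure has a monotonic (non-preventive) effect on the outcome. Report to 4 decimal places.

PNS ≈ 0.2886

p₁ = P(outcome | exposed) = 746/1550 = 0.48129
p₀ = P(outcome | unexposed) = 105/545 = 0.19266
Under exogeneity and monotonicity, PNS = p₁ − p₀.
PNS = 0.48129 − 0.19266 = 0.28863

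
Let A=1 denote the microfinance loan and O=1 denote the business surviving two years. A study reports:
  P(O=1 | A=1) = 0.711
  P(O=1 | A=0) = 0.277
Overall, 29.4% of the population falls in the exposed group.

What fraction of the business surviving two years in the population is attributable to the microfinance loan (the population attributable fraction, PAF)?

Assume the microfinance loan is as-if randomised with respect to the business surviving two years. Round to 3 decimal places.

Let p₁ = 0.711, p₀ = 0.277.
Overall risk P(Y=1) = π·p₁ + (1−π)·p₀ = 0.294×0.711 + 0.706×0.277 = 0.4046.
Under exogeneity, PAF = [P(Y=1) − p₀] / P(Y=1).
PAF = (0.4046 − 0.277) / 0.4046 ≈ 0.3154

PAF ≈ 0.315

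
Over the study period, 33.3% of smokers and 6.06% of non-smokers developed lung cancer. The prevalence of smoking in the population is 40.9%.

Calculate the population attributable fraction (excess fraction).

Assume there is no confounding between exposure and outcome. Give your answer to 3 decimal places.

p₁ = 0.333, p₀ = 0.0606.
Overall risk P(Y=1) = π·p₁ + (1−π)·p₀ = 0.409×0.333 + 0.591×0.0606 = 0.17201.
Under exogeneity, PAF = [P(Y=1) − p₀] / P(Y=1).
PAF = (0.17201 − 0.0606) / 0.17201 ≈ 0.6477

PAF ≈ 0.648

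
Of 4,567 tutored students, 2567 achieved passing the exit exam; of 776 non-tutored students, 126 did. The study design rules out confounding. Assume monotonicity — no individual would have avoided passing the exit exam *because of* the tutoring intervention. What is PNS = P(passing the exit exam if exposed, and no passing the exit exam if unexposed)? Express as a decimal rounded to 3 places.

p₁ = P(outcome | exposed) = 2567/4567 = 0.56208
p₀ = P(outcome | unexposed) = 126/776 = 0.16237
Under exogeneity and monotonicity, PNS = p₁ − p₀.
PNS = 0.56208 − 0.16237 = 0.3997

PNS ≈ 0.400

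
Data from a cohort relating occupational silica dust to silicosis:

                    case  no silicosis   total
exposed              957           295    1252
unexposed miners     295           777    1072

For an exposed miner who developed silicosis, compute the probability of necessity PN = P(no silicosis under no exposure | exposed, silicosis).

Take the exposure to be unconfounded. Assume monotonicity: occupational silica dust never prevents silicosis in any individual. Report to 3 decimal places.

PN ≈ 0.640

p₁ = P(outcome | exposed) = 957/1252 = 0.76438
p₀ = P(outcome | unexposed) = 295/1072 = 0.27519
Under exogeneity and monotonicity, PN = (p₁ − p₀)/p₁.
PN = (0.76438 − 0.27519) / 0.76438 ≈ 0.6400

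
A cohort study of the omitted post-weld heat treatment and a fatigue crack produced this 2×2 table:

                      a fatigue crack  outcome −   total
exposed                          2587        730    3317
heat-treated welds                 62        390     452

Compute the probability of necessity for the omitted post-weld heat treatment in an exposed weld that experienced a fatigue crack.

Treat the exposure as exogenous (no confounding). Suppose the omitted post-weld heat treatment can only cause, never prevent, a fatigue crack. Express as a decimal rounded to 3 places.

PN ≈ 0.824

p₁ = P(outcome | exposed) = 2587/3317 = 0.77992
p₀ = P(outcome | unexposed) = 62/452 = 0.13717
Under exogeneity and monotonicity, PN = (p₁ − p₀) / p₁.
PN = (0.77992 − 0.13717) / 0.77992 = 0.64275 / 0.77992 ≈ 0.8241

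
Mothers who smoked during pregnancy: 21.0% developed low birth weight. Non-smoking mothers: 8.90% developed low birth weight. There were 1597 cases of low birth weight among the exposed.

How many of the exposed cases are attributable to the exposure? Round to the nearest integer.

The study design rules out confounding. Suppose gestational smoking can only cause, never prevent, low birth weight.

about 920 cases

p₁ = 0.21, p₀ = 0.089.
PN = (p₁ − p₀)/p₁ = (0.21 − 0.089) / 0.21 ≈ 0.57619.
Attributable cases ≈ PN × (exposed cases) = 0.57619 × 1597 ≈ 920.18.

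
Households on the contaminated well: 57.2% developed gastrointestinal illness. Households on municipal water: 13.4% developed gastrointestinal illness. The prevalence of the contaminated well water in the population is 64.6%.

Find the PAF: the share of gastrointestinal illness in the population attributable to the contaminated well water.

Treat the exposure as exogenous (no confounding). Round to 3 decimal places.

p₁ = 0.572, p₀ = 0.134.
Overall risk P(Y=1) = π·p₁ + (1−π)·p₀ = 0.646×0.572 + 0.354×0.134 = 0.41695.
Under exogeneity, PAF = [P(Y=1) − p₀] / P(Y=1).
PAF = (0.41695 − 0.134) / 0.41695 ≈ 0.6786

PAF ≈ 0.679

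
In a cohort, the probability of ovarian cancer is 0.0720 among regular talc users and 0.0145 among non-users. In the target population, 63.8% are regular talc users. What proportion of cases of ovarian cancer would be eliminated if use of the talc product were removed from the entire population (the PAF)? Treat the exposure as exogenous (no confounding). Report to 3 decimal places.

PAF ≈ 0.717

Let p₁ = 0.072, p₀ = 0.0145.
Overall risk P(Y=1) = π·p₁ + (1−π)·p₀ = 0.638×0.072 + 0.362×0.0145 = 0.051185.
Under exogeneity, PAF = [P(Y=1) − p₀] / P(Y=1).
PAF = (0.051185 − 0.0145) / 0.051185 ≈ 0.7167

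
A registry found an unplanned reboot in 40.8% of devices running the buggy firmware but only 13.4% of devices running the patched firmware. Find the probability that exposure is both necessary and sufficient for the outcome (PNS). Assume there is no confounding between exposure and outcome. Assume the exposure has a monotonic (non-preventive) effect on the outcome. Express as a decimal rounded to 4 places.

PNS ≈ 0.2740

p₁ = 0.408, p₀ = 0.134.
Under exogeneity and monotonicity, PNS = p₁ − p₀.
PNS = 0.408 − 0.134 = 0.274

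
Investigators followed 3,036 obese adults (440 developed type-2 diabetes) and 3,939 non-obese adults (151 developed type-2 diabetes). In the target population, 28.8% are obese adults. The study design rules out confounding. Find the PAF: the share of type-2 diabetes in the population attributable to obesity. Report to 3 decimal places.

PAF ≈ 0.445

p₁ = P(outcome | exposed) = 440/3036 = 0.14493
p₀ = P(outcome | unexposed) = 151/3939 = 0.038335
Overall risk P(Y=1) = π·p₁ + (1−π)·p₀ = 0.288×0.14493 + 0.712×0.038335 = 0.069033.
Under exogeneity, PAF = [P(Y=1) − p₀] / P(Y=1).
PAF = (0.069033 − 0.038335) / 0.069033 ≈ 0.4447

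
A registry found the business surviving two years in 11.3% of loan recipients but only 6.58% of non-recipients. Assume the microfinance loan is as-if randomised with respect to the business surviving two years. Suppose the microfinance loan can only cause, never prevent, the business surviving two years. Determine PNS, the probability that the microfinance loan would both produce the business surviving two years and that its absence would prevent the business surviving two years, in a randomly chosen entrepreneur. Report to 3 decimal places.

p₁ = 0.113, p₀ = 0.0658.
Under exogeneity and monotonicity, PNS = p₁ − p₀.
PNS = 0.113 − 0.0658 = 0.0472

PNS ≈ 0.047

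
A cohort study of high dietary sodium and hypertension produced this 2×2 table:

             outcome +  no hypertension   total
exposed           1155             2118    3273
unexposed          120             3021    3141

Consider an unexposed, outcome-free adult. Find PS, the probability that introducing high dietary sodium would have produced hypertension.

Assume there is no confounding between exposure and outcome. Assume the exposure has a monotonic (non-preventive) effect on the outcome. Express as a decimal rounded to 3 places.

PS ≈ 0.327

p₁ = P(outcome | exposed) = 1155/3273 = 0.35289
p₀ = P(outcome | unexposed) = 120/3141 = 0.038204
Under exogeneity and monotonicity, PS = (p₁ − p₀) / (1 − p₀).
PS = (0.35289 − 0.038204) / (1 − 0.038204) = 0.31468 / 0.9618 ≈ 0.3272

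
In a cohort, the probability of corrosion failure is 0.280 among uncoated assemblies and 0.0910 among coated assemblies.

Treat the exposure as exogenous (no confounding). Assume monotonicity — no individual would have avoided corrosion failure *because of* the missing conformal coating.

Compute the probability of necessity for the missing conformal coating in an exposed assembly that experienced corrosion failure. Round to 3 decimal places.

Let p₁ = 0.28, p₀ = 0.091.
Under exogeneity and monotonicity, PN = (p₁ − p₀) / p₁.
PN = (0.28 − 0.091) / 0.28 = 0.189 / 0.28 ≈ 0.6750

PN ≈ 0.675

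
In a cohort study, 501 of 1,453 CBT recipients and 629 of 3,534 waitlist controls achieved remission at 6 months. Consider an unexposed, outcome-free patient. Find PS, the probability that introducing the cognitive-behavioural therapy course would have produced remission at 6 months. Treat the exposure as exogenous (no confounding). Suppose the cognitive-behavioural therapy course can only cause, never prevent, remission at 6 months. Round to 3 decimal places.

p₁ = P(outcome | exposed) = 501/1453 = 0.3448
p₀ = P(outcome | unexposed) = 629/3534 = 0.17799
Under exogeneity and monotonicity, PS = (p₁ − p₀) / (1 − p₀).
PS = (0.3448 − 0.17799) / (1 − 0.17799) = 0.16682 / 0.82201 ≈ 0.2029

PS ≈ 0.203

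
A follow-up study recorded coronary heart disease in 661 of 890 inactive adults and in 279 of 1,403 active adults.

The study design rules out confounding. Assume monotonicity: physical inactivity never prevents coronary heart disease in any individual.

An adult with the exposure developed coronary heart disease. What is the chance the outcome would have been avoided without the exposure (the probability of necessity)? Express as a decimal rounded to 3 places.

PN ≈ 0.732

p₁ = P(outcome | exposed) = 661/890 = 0.7427
p₀ = P(outcome | unexposed) = 279/1403 = 0.19886
Under exogeneity and monotonicity, PN = (p₁ − p₀) / p₁.
PN = (0.7427 − 0.19886) / 0.7427 = 0.54384 / 0.7427 ≈ 0.7322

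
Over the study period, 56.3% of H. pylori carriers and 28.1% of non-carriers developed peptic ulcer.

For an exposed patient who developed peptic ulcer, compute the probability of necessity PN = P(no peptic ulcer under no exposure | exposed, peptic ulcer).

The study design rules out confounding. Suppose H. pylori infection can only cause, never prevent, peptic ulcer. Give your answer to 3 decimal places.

PN ≈ 0.501

p₁ = 0.563, p₀ = 0.281.
Under exogeneity and monotonicity, PN = (p₁ − p₀) / p₁.
PN = (0.563 − 0.281) / 0.563 = 0.282 / 0.563 ≈ 0.5009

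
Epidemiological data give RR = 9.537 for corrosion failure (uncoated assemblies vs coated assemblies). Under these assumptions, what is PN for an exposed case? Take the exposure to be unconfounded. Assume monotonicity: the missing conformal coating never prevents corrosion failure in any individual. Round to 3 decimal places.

PN ≈ 0.895

Under exogeneity and monotonicity, PN = (RR − 1) / RR = 1 − 1/RR.
PN = (9.537 − 1) / 9.537 = 8.537 / 9.537 ≈ 0.8951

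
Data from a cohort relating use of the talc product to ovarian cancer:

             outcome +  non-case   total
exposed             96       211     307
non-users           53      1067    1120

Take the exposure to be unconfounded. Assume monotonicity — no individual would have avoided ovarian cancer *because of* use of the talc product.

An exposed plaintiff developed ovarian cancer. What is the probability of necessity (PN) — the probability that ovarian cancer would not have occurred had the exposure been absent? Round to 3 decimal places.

p₁ = P(outcome | exposed) = 96/307 = 0.3127
p₀ = P(outcome | unexposed) = 53/1120 = 0.047321
Under exogeneity and monotonicity, PN = (p₁ − p₀)/p₁.
PN = (0.3127 − 0.047321) / 0.3127 ≈ 0.8487

PN ≈ 0.849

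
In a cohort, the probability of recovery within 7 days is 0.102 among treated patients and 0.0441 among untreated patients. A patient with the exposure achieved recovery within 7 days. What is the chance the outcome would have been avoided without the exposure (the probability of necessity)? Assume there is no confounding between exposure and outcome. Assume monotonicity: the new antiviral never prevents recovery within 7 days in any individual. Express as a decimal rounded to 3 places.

PN ≈ 0.568

Let p₁ = 0.102, p₀ = 0.0441.
Under exogeneity and monotonicity, PN = (p₁ − p₀) / p₁.
PN = (0.102 − 0.0441) / 0.102 = 0.0579 / 0.102 ≈ 0.5676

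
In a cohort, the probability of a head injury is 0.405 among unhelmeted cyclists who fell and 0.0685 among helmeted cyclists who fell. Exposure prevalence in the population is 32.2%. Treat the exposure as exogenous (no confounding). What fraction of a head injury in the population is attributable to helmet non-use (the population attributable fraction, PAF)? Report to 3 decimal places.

PAF ≈ 0.613

Let p₁ = 0.405, p₀ = 0.0685.
Overall risk P(Y=1) = π·p₁ + (1−π)·p₀ = 0.322×0.405 + 0.678×0.0685 = 0.17685.
Under exogeneity, PAF = [P(Y=1) − p₀] / P(Y=1).
PAF = (0.17685 − 0.0685) / 0.17685 ≈ 0.6127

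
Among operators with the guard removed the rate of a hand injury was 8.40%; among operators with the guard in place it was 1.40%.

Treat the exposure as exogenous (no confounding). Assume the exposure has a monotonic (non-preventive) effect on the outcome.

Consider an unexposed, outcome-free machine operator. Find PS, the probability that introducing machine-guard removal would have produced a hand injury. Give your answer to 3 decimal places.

p₁ = 0.084, p₀ = 0.014.
Under exogeneity and monotonicity, PS = (p₁ − p₀) / (1 − p₀).
PS = (0.084 − 0.014) / (1 − 0.014) = 0.07 / 0.986 ≈ 0.0710

PS ≈ 0.071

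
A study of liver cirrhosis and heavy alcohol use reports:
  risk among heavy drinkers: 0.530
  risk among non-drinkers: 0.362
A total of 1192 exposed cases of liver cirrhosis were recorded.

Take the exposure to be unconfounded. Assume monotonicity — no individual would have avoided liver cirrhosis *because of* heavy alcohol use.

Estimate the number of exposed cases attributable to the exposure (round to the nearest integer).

Let p₁ = 0.53, p₀ = 0.362.
PN = (p₁ − p₀)/p₁ = (0.53 − 0.362) / 0.53 ≈ 0.31698.
Attributable cases ≈ PN × (exposed cases) = 0.31698 × 1192 ≈ 377.84.

about 378 cases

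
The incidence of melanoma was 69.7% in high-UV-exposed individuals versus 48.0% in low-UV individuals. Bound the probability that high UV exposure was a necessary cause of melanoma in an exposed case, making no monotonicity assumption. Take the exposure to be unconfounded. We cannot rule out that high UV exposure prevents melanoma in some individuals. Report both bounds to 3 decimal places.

p₁ = 0.697, p₀ = 0.48.
Under exogeneity alone the bounds on PN are max{0,(p₁−p₀)/p₁} ≤ PN ≤ min{1,(1−p₀)/p₁}.
  lower = (p₁ − p₀)/p₁ = 0.217 / 0.697 ≈ 0.3113
  upper = min{1, (1 − p₀)/p₁} = 0.52 / 0.697 ≈ 0.7461

0.311 ≤ PN ≤ 0.746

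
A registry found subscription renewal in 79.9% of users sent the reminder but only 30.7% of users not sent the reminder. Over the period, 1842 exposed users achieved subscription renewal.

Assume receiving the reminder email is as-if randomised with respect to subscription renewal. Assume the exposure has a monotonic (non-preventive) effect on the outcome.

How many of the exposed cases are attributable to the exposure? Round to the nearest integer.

about 1134 cases

p₁ = 0.799, p₀ = 0.307.
PN = (p₁ − p₀)/p₁ = (0.799 − 0.307) / 0.799 ≈ 0.61577.
Attributable cases ≈ PN × (exposed cases) = 0.61577 × 1842 ≈ 1134.25.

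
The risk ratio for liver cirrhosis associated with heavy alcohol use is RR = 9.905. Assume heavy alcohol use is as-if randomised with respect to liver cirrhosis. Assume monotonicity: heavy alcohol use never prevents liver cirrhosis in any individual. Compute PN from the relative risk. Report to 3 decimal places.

Under exogeneity and monotonicity, PN = (RR − 1) / RR = 1 − 1/RR.
PN = (9.905 − 1) / 9.905 = 8.905 / 9.905 ≈ 0.8990

PN ≈ 0.899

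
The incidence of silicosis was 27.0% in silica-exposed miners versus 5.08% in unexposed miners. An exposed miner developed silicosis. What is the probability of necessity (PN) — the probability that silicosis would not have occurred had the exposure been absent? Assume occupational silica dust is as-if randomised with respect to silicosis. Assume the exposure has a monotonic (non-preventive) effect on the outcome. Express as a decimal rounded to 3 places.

p₁ = 0.27, p₀ = 0.0508.
Under exogeneity and monotonicity, PN = (p₁ − p₀) / p₁.
PN = (0.27 − 0.0508) / 0.27 = 0.2192 / 0.27 ≈ 0.8119

PN ≈ 0.812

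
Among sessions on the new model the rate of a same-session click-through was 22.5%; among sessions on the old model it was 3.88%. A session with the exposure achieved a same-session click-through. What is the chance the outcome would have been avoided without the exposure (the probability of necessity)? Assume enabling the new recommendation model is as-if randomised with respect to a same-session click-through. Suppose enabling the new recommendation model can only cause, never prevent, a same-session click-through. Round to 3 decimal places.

PN ≈ 0.828

p₁ = 0.225, p₀ = 0.0388.
Under exogeneity and monotonicity, PN = (p₁ − p₀) / p₁.
PN = (0.225 − 0.0388) / 0.225 = 0.1862 / 0.225 ≈ 0.8276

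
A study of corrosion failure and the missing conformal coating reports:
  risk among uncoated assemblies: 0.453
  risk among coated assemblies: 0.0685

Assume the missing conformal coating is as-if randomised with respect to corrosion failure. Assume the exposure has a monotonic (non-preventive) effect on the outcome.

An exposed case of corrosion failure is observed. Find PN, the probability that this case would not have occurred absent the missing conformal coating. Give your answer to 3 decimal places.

Let p₁ = 0.453, p₀ = 0.0685.
Under exogeneity and monotonicity, PN = (p₁ − p₀) / p₁.
PN = (0.453 − 0.0685) / 0.453 = 0.3845 / 0.453 ≈ 0.8488

PN ≈ 0.849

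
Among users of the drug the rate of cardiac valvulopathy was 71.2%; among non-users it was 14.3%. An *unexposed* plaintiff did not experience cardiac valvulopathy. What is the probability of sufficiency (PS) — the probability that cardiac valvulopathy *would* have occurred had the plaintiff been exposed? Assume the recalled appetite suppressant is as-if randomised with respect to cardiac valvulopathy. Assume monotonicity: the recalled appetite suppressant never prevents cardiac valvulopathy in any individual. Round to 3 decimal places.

PS ≈ 0.664

p₁ = 0.712, p₀ = 0.143.
Under exogeneity and monotonicity, PS = (p₁ − p₀) / (1 − p₀).
PS = (0.712 − 0.143) / (1 − 0.143) = 0.569 / 0.857 ≈ 0.6639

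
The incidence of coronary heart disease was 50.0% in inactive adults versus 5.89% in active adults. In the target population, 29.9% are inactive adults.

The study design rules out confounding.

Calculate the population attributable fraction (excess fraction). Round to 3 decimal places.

p₁ = 0.5, p₀ = 0.0589.
Overall risk P(Y=1) = π·p₁ + (1−π)·p₀ = 0.299×0.5 + 0.701×0.0589 = 0.19079.
Under exogeneity, PAF = [P(Y=1) − p₀] / P(Y=1).
PAF = (0.19079 − 0.0589) / 0.19079 ≈ 0.6913

PAF ≈ 0.691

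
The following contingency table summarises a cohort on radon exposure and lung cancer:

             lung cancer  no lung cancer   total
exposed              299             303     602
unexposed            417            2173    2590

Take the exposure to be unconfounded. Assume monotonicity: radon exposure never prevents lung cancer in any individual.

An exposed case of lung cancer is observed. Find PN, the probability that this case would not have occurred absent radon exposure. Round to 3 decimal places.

p₁ = P(outcome | exposed) = 299/602 = 0.49668
p₀ = P(outcome | unexposed) = 417/2590 = 0.161
Under exogeneity and monotonicity, PN = (p₁ − p₀) / p₁.
PN = (0.49668 − 0.161) / 0.49668 = 0.33567 / 0.49668 ≈ 0.6758

PN ≈ 0.676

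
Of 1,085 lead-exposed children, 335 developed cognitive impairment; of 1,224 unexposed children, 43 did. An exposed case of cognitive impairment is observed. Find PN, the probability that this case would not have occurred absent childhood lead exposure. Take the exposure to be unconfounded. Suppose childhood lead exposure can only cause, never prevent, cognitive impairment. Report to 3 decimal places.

PN ≈ 0.886

p₁ = P(outcome | exposed) = 335/1085 = 0.30876
p₀ = P(outcome | unexposed) = 43/1224 = 0.035131
Under exogeneity and monotonicity, PN = (p₁ − p₀) / p₁.
PN = (0.30876 − 0.035131) / 0.30876 = 0.27363 / 0.30876 ≈ 0.8862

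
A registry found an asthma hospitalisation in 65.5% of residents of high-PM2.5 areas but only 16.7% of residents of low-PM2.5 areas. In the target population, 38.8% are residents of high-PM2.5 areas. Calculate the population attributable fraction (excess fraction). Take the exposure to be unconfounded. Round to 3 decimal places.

p₁ = 0.655, p₀ = 0.167.
Overall risk P(Y=1) = π·p₁ + (1−π)·p₀ = 0.388×0.655 + 0.612×0.167 = 0.35634.
Under exogeneity, PAF = [P(Y=1) − p₀] / P(Y=1).
PAF = (0.35634 − 0.167) / 0.35634 ≈ 0.5314

PAF ≈ 0.531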